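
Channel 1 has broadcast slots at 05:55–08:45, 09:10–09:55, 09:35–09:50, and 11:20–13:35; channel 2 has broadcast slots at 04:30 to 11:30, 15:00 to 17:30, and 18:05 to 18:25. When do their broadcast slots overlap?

05:55–08:45, 09:10–09:55, 11:20–11:30

A, merged: 05:55–08:45, 09:10–09:55, 11:20–13:35.
05:55–08:45 meets the second set on 05:55–08:45.
09:10–09:55 meets the second set on 09:10–09:55.
11:20–13:35 meets the second set on 11:20–11:30.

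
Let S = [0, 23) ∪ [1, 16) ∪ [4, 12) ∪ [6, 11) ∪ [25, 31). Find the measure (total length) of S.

Merged: [0, 23), [25, 31).
Lengths: 23 + 6 = 29.

29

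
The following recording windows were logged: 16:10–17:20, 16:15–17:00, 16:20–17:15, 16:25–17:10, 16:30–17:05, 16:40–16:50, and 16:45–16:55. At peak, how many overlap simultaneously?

7

Sweep endpoints in order; track running count of active intervals.
Peak of 7 reached at 16:45.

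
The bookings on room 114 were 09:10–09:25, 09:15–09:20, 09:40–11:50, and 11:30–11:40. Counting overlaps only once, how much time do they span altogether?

Merged: 09:10–09:25, 09:40–11:50.
Lengths: 15 min + 2 h 10 min = 2 h 25 min.

2 h 25 min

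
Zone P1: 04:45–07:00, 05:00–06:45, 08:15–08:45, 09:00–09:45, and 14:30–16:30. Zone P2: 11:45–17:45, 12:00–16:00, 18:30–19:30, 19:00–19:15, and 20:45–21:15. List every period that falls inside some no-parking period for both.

A, merged: 04:45-07:00, 08:15-08:45, 09:00-09:45, 14:30-16:30.
B, merged: 11:45-17:45, 18:30-19:30, 20:45-21:15.
04:45-07:00 falls entirely outside B.
08:15-08:45 falls entirely outside B.
09:00-09:45 falls entirely outside B.
14:30-16:30 overlaps B on 14:30-16:30.

14:30-16:30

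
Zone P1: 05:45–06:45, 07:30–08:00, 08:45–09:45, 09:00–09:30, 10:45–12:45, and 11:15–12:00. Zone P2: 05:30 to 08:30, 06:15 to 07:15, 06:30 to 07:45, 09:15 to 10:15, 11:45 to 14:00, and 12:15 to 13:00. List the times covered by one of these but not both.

05:30-05:45, 06:45-07:30, 08:00-08:30, 08:45-09:15, 09:45-10:15, 10:45-11:45, 12:45-14:00

First set merges to 05:45-06:45, 07:30-08:00, 08:45-09:45, 10:45-12:45.
Second set merges to 05:30-08:30, 09:15-10:15, 11:45-14:00.
Only in the first: 08:45-09:15, 10:45-11:45.
Only in the second: 05:30-05:45, 06:45-07:30, 08:00-08:30, 09:45-10:15, 12:45-14:00.
Together these are the periods covered by exactly one.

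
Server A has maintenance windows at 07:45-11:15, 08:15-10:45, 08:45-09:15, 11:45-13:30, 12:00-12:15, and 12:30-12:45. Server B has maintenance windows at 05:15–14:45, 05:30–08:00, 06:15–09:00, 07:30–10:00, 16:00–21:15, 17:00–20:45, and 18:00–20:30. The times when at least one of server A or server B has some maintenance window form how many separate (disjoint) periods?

2

A, merged: 07:45–11:15, 11:45–13:30.
B, merged: 05:15–14:45, 16:00–21:15.
A ∪ B = 05:15–14:45, 16:00–21:15.
That is 2 disjoint pieces.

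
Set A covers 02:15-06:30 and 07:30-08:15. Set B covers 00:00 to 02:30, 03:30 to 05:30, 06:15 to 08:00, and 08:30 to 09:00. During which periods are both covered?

02:15–06:30 meets the second set on 02:15–02:30, 03:30–05:30, 06:15–06:30.
07:30–08:15 meets the second set on 07:30–08:00.

02:15–02:30, 03:30–05:30, 06:15–06:30, 07:30–08:00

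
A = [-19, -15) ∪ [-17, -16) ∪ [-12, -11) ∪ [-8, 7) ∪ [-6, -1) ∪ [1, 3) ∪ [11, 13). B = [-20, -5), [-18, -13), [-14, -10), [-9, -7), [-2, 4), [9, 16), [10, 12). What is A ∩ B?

[-19, -15) ∪ [-12, -11) ∪ [-8, -5) ∪ [-2, 4) ∪ [11, 13)

First set merges to [-19, -15), [-12, -11), [-8, 7), [11, 13).
Second set merges to [-20, -5), [-2, 4), [9, 16).
[-19, -15) overlaps B on [-19, -15).
[-12, -11) overlaps B on [-12, -11).
[-8, 7) overlaps B on [-8, -5), [-2, 4).
[11, 13) overlaps B on [11, 13).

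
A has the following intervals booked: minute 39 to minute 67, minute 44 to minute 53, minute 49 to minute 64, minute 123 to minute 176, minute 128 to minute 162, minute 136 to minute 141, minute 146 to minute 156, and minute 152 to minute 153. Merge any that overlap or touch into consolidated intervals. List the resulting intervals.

minute 39 to minute 67, minute 123 to minute 176

minute 44 to minute 53 overlaps/touches minute 39 to minute 67 → extend to minute 39 to minute 67.
minute 49 to minute 64 overlaps/touches minute 39 to minute 67 → extend to minute 39 to minute 67.
minute 123 to minute 176 is disjoint → start new block.
minute 128 to minute 162 overlaps/touches minute 123 to minute 176 → extend to minute 123 to minute 176.
minute 136 to minute 141 overlaps/touches minute 123 to minute 176 → extend to minute 123 to minute 176.
minute 146 to minute 156 overlaps/touches minute 123 to minute 176 → extend to minute 123 to minute 176.
minute 152 to minute 153 overlaps/touches minute 123 to minute 176 → extend to minute 123 to minute 176.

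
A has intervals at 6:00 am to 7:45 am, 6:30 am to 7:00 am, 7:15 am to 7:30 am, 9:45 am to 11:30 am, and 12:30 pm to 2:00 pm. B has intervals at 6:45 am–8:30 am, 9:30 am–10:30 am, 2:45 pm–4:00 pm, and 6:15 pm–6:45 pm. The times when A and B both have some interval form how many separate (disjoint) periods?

A, merged: 6:00 am–7:45 am, 9:45 am–11:30 am, 12:30 pm–2:00 pm.
A ∩ B = 6:45 am–7:45 am, 9:45 am–10:30 am.
That is 2 disjoint pieces.

2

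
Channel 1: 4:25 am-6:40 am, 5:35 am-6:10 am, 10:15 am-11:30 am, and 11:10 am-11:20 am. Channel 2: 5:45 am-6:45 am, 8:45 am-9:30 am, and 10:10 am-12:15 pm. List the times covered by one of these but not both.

4:25 am–5:45 am, 6:40 am–6:45 am, 8:45 am–9:30 am, 10:10 am–10:15 am, 11:30 am–12:15 pm

First set merges to 4:25 am–6:40 am, 10:15 am–11:30 am.
A but not B: 4:25 am–5:45 am.
B but not A: 6:40 am–6:45 am, 8:45 am–9:30 am, 10:10 am–10:15 am, 11:30 am–12:15 pm.
Combining gives A △ B.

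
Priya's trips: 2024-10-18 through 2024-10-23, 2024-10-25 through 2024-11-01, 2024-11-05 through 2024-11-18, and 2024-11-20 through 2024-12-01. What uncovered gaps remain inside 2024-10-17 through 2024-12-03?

Covered (merged): 2024-10-18 through 2024-10-23, 2024-10-25 through 2024-11-01, 2024-11-05 through 2024-11-18, 2024-11-20 through 2024-12-01.
Uncovered inside 2024-10-17 through 2024-12-03: 2024-10-17 through 2024-10-17, 2024-10-24 through 2024-10-24, 2024-11-02 through 2024-11-04, 2024-11-19 through 2024-11-19, 2024-12-02 through 2024-12-03.

2024-10-17 through 2024-10-17, 2024-10-24 through 2024-10-24, 2024-11-02 through 2024-11-04, 2024-11-19 through 2024-11-19, 2024-12-02 through 2024-12-03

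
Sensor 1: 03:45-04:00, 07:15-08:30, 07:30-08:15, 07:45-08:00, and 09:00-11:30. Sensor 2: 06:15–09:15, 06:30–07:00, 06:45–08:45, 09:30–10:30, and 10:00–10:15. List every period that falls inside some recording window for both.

07:15-08:30, 09:00-09:15, 09:30-10:30

A, merged: 03:45-04:00, 07:15-08:30, 09:00-11:30.
B, merged: 06:15-09:15, 09:30-10:30.
03:45-04:00 meets no B interval.
07:15-08:30 ∩ B → 07:15-08:30.
09:00-11:30 ∩ B → 09:00-09:15, 09:30-10:30.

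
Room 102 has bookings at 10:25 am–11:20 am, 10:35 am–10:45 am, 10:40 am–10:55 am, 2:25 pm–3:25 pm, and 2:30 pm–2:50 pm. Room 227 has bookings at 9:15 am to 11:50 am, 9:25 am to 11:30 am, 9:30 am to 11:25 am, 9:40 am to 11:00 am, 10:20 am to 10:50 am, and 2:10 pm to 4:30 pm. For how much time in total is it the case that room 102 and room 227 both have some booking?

Merge the first list: 10:25 am-11:20 am, 2:25 pm-3:25 pm.
Merge the second list: 9:15 am-11:50 am, 2:10 pm-4:30 pm.
A ∩ B = 10:25 am-11:20 am, 2:25 pm-3:25 pm.
Total: 55 min + 1 h = 1 h 55 min.

1 h 55 min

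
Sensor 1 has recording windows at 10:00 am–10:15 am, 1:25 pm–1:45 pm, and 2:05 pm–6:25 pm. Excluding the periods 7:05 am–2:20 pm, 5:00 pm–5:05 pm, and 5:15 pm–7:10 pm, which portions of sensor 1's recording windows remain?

2:20 pm–5:00 pm, 5:05 pm–5:15 pm

10:00 am–10:15 am: entirely removed.
1:25 pm–1:45 pm: entirely removed.
2:05 pm–6:25 pm \ B = 2:20 pm–5:00 pm, 5:05 pm–5:15 pm.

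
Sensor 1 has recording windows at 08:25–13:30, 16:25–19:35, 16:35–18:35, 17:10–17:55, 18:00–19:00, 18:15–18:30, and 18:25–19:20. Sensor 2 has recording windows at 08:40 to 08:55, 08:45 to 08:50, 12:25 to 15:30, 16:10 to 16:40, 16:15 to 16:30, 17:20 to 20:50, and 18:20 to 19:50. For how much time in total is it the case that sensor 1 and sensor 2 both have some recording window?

Merge the first list: 08:25-13:30, 16:25-19:35.
Merge the second list: 08:40-08:55, 12:25-15:30, 16:10-16:40, 17:20-20:50.
A ∩ B = 08:40-08:55, 12:25-13:30, 16:25-16:40, 17:20-19:35.
Total: 15 min + 1 h 5 min + 15 min + 2 h 15 min = 3 h 50 min.

3 h 50 min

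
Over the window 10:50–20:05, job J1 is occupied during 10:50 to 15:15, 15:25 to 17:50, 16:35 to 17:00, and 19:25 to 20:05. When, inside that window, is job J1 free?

The merged coverage is 10:50–15:15, 15:25–17:50, 19:25–20:05.
Complement within 10:50–20:05: 15:15–15:25, 17:50–19:25.

15:15–15:25, 17:50–19:25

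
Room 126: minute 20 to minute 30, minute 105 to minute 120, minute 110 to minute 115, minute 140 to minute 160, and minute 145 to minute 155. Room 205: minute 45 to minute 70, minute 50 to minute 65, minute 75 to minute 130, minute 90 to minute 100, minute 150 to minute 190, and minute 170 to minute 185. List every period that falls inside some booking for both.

Merge the first list: minute 20 to minute 30, minute 105 to minute 120, minute 140 to minute 160.
Merge the second list: minute 45 to minute 70, minute 75 to minute 130, minute 150 to minute 190.
minute 20 to minute 30 meets no B interval.
minute 105 to minute 120 ∩ B → minute 105 to minute 120.
minute 140 to minute 160 ∩ B → minute 150 to minute 160.

minute 105 to minute 120, minute 150 to minute 160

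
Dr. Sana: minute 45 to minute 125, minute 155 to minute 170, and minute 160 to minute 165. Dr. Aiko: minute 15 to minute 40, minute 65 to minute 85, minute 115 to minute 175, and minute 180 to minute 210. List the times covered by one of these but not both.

minute 15 to minute 40, minute 45 to minute 65, minute 85 to minute 115, minute 125 to minute 155, minute 170 to minute 175, minute 180 to minute 210

First set merges to minute 45 to minute 125, minute 155 to minute 170.
A \ B = minute 45 to minute 65, minute 85 to minute 115.
B \ A = minute 15 to minute 40, minute 125 to minute 155, minute 170 to minute 175, minute 180 to minute 210.
Union of the two gives the symmetric difference.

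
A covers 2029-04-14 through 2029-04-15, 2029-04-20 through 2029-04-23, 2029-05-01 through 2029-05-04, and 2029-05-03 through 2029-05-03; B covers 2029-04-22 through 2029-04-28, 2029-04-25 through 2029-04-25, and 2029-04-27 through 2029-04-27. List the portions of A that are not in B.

2029-04-14 through 2029-04-15, 2029-04-20 through 2029-04-21, 2029-05-01 through 2029-05-04

Merge the first list: 2029-04-14 through 2029-04-15, 2029-04-20 through 2029-04-23, 2029-05-01 through 2029-05-04.
Merge the second list: 2029-04-22 through 2029-04-28.
2029-04-14 through 2029-04-15 is untouched.
2029-04-20 through 2029-04-23 with B removed leaves 2029-04-20 through 2029-04-21.
2029-05-01 through 2029-05-04 is untouched.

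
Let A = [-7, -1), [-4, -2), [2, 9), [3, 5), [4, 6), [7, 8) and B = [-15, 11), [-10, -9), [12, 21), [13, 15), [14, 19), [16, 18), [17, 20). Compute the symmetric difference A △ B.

[-15, -7) ∪ [-1, 2) ∪ [9, 11) ∪ [12, 21)

First set merges to [-7, -1), [2, 9).
Second set merges to [-15, 11), [12, 21).
A but not B: none.
B but not A: [-15, -7), [-1, 2), [9, 11), [12, 21).
Combining gives A △ B.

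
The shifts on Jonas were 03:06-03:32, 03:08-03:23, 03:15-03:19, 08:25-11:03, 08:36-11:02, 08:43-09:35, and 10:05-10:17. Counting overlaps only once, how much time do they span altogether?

Merged: 03:06-03:32, 08:25-11:03.
Lengths: 26 min + 2 h 38 min = 3 h 4 min.

3 h 4 min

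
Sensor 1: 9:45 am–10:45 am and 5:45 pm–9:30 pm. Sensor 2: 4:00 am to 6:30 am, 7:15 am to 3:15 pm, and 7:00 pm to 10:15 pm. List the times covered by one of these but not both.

Only in the first: 5:45 pm-7:00 pm.
Only in the second: 4:00 am-6:30 am, 7:15 am-9:45 am, 10:45 am-3:15 pm, 9:30 pm-10:15 pm.
Together these are the periods covered by exactly one.

4:00 am-6:30 am, 7:15 am-9:45 am, 10:45 am-3:15 pm, 5:45 pm-7:00 pm, 9:30 pm-10:15 pm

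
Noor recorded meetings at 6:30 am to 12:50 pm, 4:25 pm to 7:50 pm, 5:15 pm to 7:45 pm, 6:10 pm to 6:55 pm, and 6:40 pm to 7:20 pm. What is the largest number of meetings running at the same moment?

At 6:40 pm, 4 of the intervals are simultaneously active.
No point has more.

4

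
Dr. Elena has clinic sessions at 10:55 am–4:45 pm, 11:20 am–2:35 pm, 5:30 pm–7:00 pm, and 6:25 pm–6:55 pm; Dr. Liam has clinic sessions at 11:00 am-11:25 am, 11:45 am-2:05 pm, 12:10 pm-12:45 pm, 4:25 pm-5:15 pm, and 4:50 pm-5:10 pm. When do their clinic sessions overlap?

First set merges to 10:55 am-4:45 pm, 5:30 pm-7:00 pm.
Second set merges to 11:00 am-11:25 am, 11:45 am-2:05 pm, 4:25 pm-5:15 pm.
10:55 am-4:45 pm ∩ B → 11:00 am-11:25 am, 11:45 am-2:05 pm, 4:25 pm-4:45 pm.
5:30 pm-7:00 pm meets no B interval.

11:00 am-11:25 am, 11:45 am-2:05 pm, 4:25 pm-4:45 pm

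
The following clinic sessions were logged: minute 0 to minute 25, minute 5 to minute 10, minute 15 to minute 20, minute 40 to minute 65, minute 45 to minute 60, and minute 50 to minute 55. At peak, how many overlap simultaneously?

3

Walk the sorted start/end points keeping a running depth.
The depth first hits 3 at minute 50.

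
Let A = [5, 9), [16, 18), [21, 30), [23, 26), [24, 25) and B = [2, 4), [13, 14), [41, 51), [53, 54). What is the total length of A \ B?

15

First set merges to [5, 9), [16, 18), [21, 30).
A \ B = [5, 9), [16, 18), [21, 30).
Total: 4 + 2 + 9 = 15.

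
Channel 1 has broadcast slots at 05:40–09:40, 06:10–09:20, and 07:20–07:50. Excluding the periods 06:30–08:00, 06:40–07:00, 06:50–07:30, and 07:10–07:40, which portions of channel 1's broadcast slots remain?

A, merged: 05:40–09:40.
B, merged: 06:30–08:00.
05:40–09:40 with B removed leaves 05:40–06:30, 08:00–09:40.

05:40–06:30, 08:00–09:40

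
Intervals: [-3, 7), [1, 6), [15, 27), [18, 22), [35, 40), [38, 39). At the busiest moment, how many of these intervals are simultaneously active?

At 1, 2 of the intervals are simultaneously active.
No point has more.

2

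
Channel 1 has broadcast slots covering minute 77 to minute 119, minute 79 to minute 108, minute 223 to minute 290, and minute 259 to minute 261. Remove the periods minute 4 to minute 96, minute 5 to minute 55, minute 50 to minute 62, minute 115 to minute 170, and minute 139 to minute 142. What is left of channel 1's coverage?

First set merges to minute 77 to minute 119, minute 223 to minute 290.
Second set merges to minute 4 to minute 96, minute 115 to minute 170.
minute 77 to minute 119 with B removed leaves minute 96 to minute 115.
minute 223 to minute 290 is untouched.

minute 96 to minute 115, minute 223 to minute 290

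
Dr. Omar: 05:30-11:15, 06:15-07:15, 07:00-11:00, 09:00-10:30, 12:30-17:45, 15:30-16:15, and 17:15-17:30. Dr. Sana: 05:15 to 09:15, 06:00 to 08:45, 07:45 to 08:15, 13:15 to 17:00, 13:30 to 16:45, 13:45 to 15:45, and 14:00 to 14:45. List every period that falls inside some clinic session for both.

05:30–09:15, 13:15–17:00

A, merged: 05:30–11:15, 12:30–17:45.
B, merged: 05:15–09:15, 13:15–17:00.
05:30–11:15 overlaps B on 05:30–09:15.
12:30–17:45 overlaps B on 13:15–17:00.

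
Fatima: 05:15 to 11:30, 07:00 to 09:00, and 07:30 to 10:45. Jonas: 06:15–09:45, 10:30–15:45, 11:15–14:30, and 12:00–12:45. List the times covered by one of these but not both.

05:15–06:15, 09:45–10:30, 11:30–15:45

A, merged: 05:15–11:30.
B, merged: 06:15–09:45, 10:30–15:45.
Only in the first: 05:15–06:15, 09:45–10:30.
Only in the second: 11:30–15:45.
Together these are the periods covered by exactly one.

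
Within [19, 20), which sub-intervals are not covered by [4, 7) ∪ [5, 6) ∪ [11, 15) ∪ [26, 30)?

After merging, the occupied span is [4, 7), [11, 15), [26, 30).
Complement within [19, 20): [19, 20).

[19, 20)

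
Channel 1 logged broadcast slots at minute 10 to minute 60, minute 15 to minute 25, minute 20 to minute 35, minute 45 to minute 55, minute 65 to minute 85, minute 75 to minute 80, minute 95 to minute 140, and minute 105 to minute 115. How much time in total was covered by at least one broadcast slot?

115 minutes

Merged: minute 10 to minute 60, minute 65 to minute 85, minute 95 to minute 140.
Lengths: 50 minutes + 20 minutes + 45 minutes = 115 minutes.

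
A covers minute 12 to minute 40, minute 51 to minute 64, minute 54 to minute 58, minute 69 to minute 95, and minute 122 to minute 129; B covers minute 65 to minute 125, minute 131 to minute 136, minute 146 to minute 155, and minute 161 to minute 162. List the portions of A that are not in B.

minute 12 to minute 40, minute 51 to minute 64, minute 125 to minute 129

First set merges to minute 12 to minute 40, minute 51 to minute 64, minute 69 to minute 95, minute 122 to minute 129.
minute 12 to minute 40: nothing removed.
minute 51 to minute 64: nothing removed.
minute 69 to minute 95: entirely removed.
minute 122 to minute 129 \ B = minute 125 to minute 129.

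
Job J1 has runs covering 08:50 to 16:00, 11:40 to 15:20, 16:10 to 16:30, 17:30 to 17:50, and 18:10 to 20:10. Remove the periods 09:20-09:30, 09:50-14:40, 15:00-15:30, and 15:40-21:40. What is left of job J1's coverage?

08:50–09:20, 09:30–09:50, 14:40–15:00, 15:30–15:40

A, merged: 08:50–16:00, 16:10–16:30, 17:30–17:50, 18:10–20:10.
08:50–16:00 \ B = 08:50–09:20, 09:30–09:50, 14:40–15:00, 15:30–15:40.
16:10–16:30: entirely removed.
17:30–17:50: entirely removed.
18:10–20:10: entirely removed.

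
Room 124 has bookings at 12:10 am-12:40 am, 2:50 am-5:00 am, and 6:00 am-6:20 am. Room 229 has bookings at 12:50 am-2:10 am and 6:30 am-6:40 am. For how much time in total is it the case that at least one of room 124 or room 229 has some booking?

A ∪ B = 12:10 am–12:40 am, 12:50 am–2:10 am, 2:50 am–5:00 am, 6:00 am–6:20 am, 6:30 am–6:40 am.
Total: 30 min + 1 h 20 min + 2 h 10 min + 20 min + 10 min = 4 h 30 min.

4 h 30 min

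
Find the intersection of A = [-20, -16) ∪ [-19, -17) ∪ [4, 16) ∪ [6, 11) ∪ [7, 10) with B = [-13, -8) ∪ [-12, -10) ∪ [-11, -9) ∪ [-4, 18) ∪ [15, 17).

Merge the first list: [-20, -16), [4, 16).
Merge the second list: [-13, -8), [-4, 18).
[-20, -16): no overlap with the second set.
[4, 16) meets the second set on [4, 16).

[4, 16)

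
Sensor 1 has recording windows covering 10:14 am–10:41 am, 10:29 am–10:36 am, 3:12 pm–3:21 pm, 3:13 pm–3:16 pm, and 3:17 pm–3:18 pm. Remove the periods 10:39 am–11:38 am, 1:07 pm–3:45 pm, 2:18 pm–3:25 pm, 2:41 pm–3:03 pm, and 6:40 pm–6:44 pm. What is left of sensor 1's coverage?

10:14 am–10:39 am

First set merges to 10:14 am–10:41 am, 3:12 pm–3:21 pm.
Second set merges to 10:39 am–11:38 am, 1:07 pm–3:45 pm, 6:40 pm–6:44 pm.
10:14 am–10:41 am minus B → 10:14 am–10:39 am.
3:12 pm–3:21 pm: fully covered by B → removed.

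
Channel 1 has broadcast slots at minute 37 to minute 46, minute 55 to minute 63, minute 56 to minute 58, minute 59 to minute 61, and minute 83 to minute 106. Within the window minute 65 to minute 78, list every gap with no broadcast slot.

The merged coverage is minute 37 to minute 46, minute 55 to minute 63, minute 83 to minute 106.
Uncovered inside minute 65 to minute 78: minute 65 to minute 78.

minute 65 to minute 78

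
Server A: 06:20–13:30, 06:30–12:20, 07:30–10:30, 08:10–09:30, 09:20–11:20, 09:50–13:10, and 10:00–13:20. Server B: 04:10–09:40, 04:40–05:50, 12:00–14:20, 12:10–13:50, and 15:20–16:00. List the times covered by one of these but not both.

04:10–06:20, 09:40–12:00, 13:30–14:20, 15:20–16:00

First set merges to 06:20–13:30.
Second set merges to 04:10–09:40, 12:00–14:20, 15:20–16:00.
A but not B: 09:40–12:00.
B but not A: 04:10–06:20, 13:30–14:20, 15:20–16:00.
Combining gives A △ B.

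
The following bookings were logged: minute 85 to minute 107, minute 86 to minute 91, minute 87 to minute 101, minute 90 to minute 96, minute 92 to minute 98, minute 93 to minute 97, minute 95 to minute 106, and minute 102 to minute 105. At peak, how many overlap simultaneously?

Sweep endpoints in order; track running count of active intervals.
Peak of 6 reached at minute 95.

6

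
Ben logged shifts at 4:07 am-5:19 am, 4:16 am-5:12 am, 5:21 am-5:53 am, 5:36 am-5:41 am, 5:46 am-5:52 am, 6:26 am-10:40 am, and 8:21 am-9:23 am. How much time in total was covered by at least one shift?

Merged: 4:07 am–5:19 am, 5:21 am–5:53 am, 6:26 am–10:40 am.
Lengths: 1 h 12 min + 32 min + 4 h 14 min = 5 h 58 min.

5 h 58 min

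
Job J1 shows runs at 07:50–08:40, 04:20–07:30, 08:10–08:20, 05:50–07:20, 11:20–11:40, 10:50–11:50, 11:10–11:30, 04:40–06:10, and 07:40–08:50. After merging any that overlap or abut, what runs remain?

04:20–07:30, 07:40–08:50, 10:50–11:50

Sort by start: 04:20–07:30, 04:40–06:10, 05:50–07:20, 07:40–08:50, 07:50–08:40, 08:10–08:20, 10:50–11:50, 11:10–11:30, 11:20–11:40.
04:40–06:10 overlaps/touches 04:20–07:30 → extend to 04:20–07:30.
05:50–07:20 overlaps/touches 04:20–07:30 → extend to 04:20–07:30.
07:40–08:50 is disjoint → start new block.
07:50–08:40 overlaps/touches 07:40–08:50 → extend to 07:40–08:50.
08:10–08:20 overlaps/touches 07:40–08:50 → extend to 07:40–08:50.
10:50–11:50 is disjoint → start new block.
11:10–11:30 overlaps/touches 10:50–11:50 → extend to 10:50–11:50.
11:20–11:40 overlaps/touches 10:50–11:50 → extend to 10:50–11:50.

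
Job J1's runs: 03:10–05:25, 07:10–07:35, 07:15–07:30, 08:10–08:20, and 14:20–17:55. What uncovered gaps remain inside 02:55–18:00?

The merged coverage is 03:10-05:25, 07:10-07:35, 08:10-08:20, 14:20-17:55.
Gaps within 02:55-18:00: 02:55-03:10, 05:25-07:10, 07:35-08:10, 08:20-14:20, 17:55-18:00.

02:55-03:10, 05:25-07:10, 07:35-08:10, 08:20-14:20, 17:55-18:00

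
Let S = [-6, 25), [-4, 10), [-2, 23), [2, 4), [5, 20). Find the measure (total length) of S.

31

Merged: [-6, 25).
Length: 31.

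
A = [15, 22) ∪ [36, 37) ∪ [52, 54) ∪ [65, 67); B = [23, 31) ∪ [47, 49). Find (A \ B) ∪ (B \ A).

A \ B = [15, 22), [36, 37), [52, 54), [65, 67).
B \ A = [23, 31), [47, 49).
Union of the two gives the symmetric difference.

[15, 22) ∪ [23, 31) ∪ [36, 37) ∪ [47, 49) ∪ [52, 54) ∪ [65, 67)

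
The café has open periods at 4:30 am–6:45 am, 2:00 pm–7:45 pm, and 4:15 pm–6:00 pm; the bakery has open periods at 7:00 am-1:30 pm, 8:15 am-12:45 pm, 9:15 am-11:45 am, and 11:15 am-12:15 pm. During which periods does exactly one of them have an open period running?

4:30 am–6:45 am, 7:00 am–1:30 pm, 2:00 pm–7:45 pm

Merge the first list: 4:30 am–6:45 am, 2:00 pm–7:45 pm.
Merge the second list: 7:00 am–1:30 pm.
A but not B: 4:30 am–6:45 am, 2:00 pm–7:45 pm.
B but not A: 7:00 am–1:30 pm.
Combining gives A △ B.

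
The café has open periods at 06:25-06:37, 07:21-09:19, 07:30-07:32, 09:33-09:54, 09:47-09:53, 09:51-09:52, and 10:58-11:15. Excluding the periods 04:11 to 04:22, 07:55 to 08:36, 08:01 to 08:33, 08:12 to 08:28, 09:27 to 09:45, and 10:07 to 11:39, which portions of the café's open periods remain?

06:25–06:37, 07:21–07:55, 08:36–09:19, 09:45–09:54

A, merged: 06:25–06:37, 07:21–09:19, 09:33–09:54, 10:58–11:15.
B, merged: 04:11–04:22, 07:55–08:36, 09:27–09:45, 10:07–11:39.
06:25–06:37: nothing removed.
07:21–09:19 \ B = 07:21–07:55, 08:36–09:19.
09:33–09:54 \ B = 09:45–09:54.
10:58–11:15: entirely removed.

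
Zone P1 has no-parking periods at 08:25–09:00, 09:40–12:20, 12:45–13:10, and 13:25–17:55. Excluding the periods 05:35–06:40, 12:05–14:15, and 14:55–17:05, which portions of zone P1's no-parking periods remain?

08:25–09:00, 09:40–12:05, 14:15–14:55, 17:05–17:55

08:25–09:00: nothing removed.
09:40–12:20 \ B = 09:40–12:05.
12:45–13:10: entirely removed.
13:25–17:55 \ B = 14:15–14:55, 17:05–17:55.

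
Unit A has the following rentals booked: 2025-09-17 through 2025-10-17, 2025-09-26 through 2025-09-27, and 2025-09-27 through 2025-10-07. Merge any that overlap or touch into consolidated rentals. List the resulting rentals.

2025-09-26 through 2025-09-27 overlaps/touches 2025-09-17 through 2025-10-17 → extend to 2025-09-17 through 2025-10-17.
2025-09-27 through 2025-10-07 overlaps/touches 2025-09-17 through 2025-10-17 → extend to 2025-09-17 through 2025-10-17.

2025-09-17 through 2025-10-17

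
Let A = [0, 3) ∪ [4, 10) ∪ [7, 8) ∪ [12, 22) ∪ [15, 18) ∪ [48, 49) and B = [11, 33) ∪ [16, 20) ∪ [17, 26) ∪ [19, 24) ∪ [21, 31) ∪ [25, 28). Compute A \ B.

[0, 3) ∪ [4, 10) ∪ [48, 49)

First set merges to [0, 3), [4, 10), [12, 22), [48, 49).
Second set merges to [11, 33).
[0, 3): nothing removed.
[4, 10): nothing removed.
[12, 22): entirely removed.
[48, 49): nothing removed.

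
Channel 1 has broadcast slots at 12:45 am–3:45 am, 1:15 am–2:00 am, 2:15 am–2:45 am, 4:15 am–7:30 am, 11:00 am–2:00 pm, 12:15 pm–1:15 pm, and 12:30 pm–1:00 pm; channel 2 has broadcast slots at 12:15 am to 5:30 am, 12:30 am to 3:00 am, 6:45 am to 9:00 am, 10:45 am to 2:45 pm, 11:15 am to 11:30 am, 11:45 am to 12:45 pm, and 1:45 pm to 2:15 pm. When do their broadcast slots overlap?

12:45 am–3:45 am, 4:15 am–5:30 am, 6:45 am–7:30 am, 11:00 am–2:00 pm

Merge the first list: 12:45 am–3:45 am, 4:15 am–7:30 am, 11:00 am–2:00 pm.
Merge the second list: 12:15 am–5:30 am, 6:45 am–9:00 am, 10:45 am–2:45 pm.
12:45 am–3:45 am meets the second set on 12:45 am–3:45 am.
4:15 am–7:30 am meets the second set on 4:15 am–5:30 am, 6:45 am–7:30 am.
11:00 am–2:00 pm meets the second set on 11:00 am–2:00 pm.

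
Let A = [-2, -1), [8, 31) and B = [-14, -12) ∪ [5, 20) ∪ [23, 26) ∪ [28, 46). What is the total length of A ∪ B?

44

A ∪ B = [-14, -12), [-2, -1), [5, 46).
Total: 2 + 1 + 41 = 44.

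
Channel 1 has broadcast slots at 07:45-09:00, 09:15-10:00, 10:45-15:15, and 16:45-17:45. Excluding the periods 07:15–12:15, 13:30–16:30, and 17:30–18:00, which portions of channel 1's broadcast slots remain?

12:15-13:30, 16:45-17:30

07:45-09:00: entirely removed.
09:15-10:00: entirely removed.
10:45-15:15 \ B = 12:15-13:30.
16:45-17:45 \ B = 16:45-17:30.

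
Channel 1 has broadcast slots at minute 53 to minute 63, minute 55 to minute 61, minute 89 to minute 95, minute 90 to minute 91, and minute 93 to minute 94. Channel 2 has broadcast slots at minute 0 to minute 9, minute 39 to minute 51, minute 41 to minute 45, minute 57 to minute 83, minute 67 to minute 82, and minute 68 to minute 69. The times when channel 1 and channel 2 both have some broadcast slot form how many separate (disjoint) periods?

1

First set merges to minute 53 to minute 63, minute 89 to minute 95.
Second set merges to minute 0 to minute 9, minute 39 to minute 51, minute 57 to minute 83.
A ∩ B = minute 57 to minute 63.
That is 1 disjoint piece.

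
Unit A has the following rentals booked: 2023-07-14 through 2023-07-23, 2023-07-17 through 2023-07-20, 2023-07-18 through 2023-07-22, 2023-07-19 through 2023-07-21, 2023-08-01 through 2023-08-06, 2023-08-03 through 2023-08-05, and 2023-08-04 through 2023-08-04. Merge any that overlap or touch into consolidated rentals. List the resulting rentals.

2023-07-14 through 2023-07-23, 2023-08-01 through 2023-08-06

2023-07-17 through 2023-07-20 overlaps/touches 2023-07-14 through 2023-07-23 → extend to 2023-07-14 through 2023-07-23.
2023-07-18 through 2023-07-22 overlaps/touches 2023-07-14 through 2023-07-23 → extend to 2023-07-14 through 2023-07-23.
2023-07-19 through 2023-07-21 overlaps/touches 2023-07-14 through 2023-07-23 → extend to 2023-07-14 through 2023-07-23.
2023-08-01 through 2023-08-06 is disjoint → start new block.
2023-08-03 through 2023-08-05 overlaps/touches 2023-08-01 through 2023-08-06 → extend to 2023-08-01 through 2023-08-06.
2023-08-04 through 2023-08-04 overlaps/touches 2023-08-01 through 2023-08-06 → extend to 2023-08-01 through 2023-08-06.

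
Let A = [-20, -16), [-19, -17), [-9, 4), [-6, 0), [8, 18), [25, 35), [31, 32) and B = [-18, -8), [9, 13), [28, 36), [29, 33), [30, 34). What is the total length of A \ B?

A, merged: [-20, -16), [-9, 4), [8, 18), [25, 35).
B, merged: [-18, -8), [9, 13), [28, 36).
A \ B = [-20, -18), [-8, 4), [8, 9), [13, 18), [25, 28).
Total: 2 + 12 + 1 + 5 + 3 = 23.

23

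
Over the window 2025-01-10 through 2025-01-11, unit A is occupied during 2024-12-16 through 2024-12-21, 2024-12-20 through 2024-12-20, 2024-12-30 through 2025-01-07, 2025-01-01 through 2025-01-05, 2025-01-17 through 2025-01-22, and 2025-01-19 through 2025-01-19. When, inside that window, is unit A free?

The merged coverage is 2024-12-16 through 2024-12-21, 2024-12-30 through 2025-01-07, 2025-01-17 through 2025-01-22.
Gaps within 2025-01-10 through 2025-01-11: 2025-01-10 through 2025-01-11.

2025-01-10 through 2025-01-11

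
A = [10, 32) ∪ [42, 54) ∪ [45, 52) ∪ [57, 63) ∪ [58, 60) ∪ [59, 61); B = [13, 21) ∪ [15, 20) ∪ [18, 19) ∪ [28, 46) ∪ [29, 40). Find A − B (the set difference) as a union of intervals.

[10, 13) ∪ [21, 28) ∪ [46, 54) ∪ [57, 63)

A, merged: [10, 32), [42, 54), [57, 63).
B, merged: [13, 21), [28, 46).
[10, 32) with B removed leaves [10, 13), [21, 28).
[42, 54) with B removed leaves [46, 54).
[57, 63) is untouched.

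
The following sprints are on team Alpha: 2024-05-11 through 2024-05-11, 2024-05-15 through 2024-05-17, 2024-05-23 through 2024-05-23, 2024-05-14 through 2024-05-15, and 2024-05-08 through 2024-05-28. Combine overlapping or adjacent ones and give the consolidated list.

2024-05-08 through 2024-05-28

Sort by start: 2024-05-08 through 2024-05-28, 2024-05-11 through 2024-05-11, 2024-05-14 through 2024-05-15, 2024-05-15 through 2024-05-17, 2024-05-23 through 2024-05-23.
2024-05-11 through 2024-05-11 overlaps/touches 2024-05-08 through 2024-05-28 → extend to 2024-05-08 through 2024-05-28.
2024-05-14 through 2024-05-15 overlaps/touches 2024-05-08 through 2024-05-28 → extend to 2024-05-08 through 2024-05-28.
2024-05-15 through 2024-05-17 overlaps/touches 2024-05-08 through 2024-05-28 → extend to 2024-05-08 through 2024-05-28.
2024-05-23 through 2024-05-23 overlaps/touches 2024-05-08 through 2024-05-28 → extend to 2024-05-08 through 2024-05-28.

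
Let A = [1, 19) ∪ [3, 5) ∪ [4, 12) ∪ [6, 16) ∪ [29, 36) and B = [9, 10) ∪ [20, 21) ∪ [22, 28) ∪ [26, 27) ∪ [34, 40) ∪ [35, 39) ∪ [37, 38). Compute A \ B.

[1, 9) ∪ [10, 19) ∪ [29, 34)

A, merged: [1, 19), [29, 36).
B, merged: [9, 10), [20, 21), [22, 28), [34, 40).
[1, 19) \ B = [1, 9), [10, 19).
[29, 36) \ B = [29, 34).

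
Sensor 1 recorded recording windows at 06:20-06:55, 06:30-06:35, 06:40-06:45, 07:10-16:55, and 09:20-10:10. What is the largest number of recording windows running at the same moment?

Sweep endpoints in order; track running count of active intervals.
Peak of 2 reached at 06:30.

2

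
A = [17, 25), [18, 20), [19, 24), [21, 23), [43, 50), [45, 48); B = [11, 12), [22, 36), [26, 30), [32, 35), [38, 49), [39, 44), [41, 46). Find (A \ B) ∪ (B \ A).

[11, 12) ∪ [17, 22) ∪ [25, 36) ∪ [38, 43) ∪ [49, 50)

Merge the first list: [17, 25), [43, 50).
Merge the second list: [11, 12), [22, 36), [38, 49).
Only in the first: [17, 22), [49, 50).
Only in the second: [11, 12), [25, 36), [38, 43).
Together these are the periods covered by exactly one.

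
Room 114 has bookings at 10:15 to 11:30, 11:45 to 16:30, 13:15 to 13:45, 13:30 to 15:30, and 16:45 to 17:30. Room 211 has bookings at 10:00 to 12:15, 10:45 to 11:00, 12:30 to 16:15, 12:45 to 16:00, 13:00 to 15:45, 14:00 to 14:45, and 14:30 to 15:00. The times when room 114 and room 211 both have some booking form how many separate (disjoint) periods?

3

Merge the first list: 10:15-11:30, 11:45-16:30, 16:45-17:30.
Merge the second list: 10:00-12:15, 12:30-16:15.
A ∩ B = 10:15-11:30, 11:45-12:15, 12:30-16:15.
That is 3 disjoint pieces.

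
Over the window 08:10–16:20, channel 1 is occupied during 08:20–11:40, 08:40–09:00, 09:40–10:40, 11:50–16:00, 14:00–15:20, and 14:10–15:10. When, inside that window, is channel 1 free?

Covered (merged): 08:20–11:40, 11:50–16:00.
Complement within 08:10–16:20: 08:10–08:20, 11:40–11:50, 16:00–16:20.

08:10–08:20, 11:40–11:50, 16:00–16:20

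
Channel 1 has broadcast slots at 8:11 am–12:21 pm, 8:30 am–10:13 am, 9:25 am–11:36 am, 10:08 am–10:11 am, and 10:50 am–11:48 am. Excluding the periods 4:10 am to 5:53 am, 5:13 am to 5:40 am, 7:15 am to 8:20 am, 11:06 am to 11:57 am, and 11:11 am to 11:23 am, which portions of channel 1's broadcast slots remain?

A, merged: 8:11 am–12:21 pm.
B, merged: 4:10 am–5:53 am, 7:15 am–8:20 am, 11:06 am–11:57 am.
8:11 am–12:21 pm with B removed leaves 8:20 am–11:06 am, 11:57 am–12:21 pm.

8:20 am–11:06 am, 11:57 am–12:21 pm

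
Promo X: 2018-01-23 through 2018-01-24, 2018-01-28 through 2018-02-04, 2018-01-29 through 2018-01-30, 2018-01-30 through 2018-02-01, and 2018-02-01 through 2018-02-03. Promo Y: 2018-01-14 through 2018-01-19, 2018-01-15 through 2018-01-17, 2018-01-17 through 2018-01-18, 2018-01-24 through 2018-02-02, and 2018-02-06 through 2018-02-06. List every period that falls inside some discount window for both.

Merge the first list: 2018-01-23 through 2018-01-24, 2018-01-28 through 2018-02-04.
Merge the second list: 2018-01-14 through 2018-01-19, 2018-01-24 through 2018-02-02, 2018-02-06 through 2018-02-06.
2018-01-23 through 2018-01-24 ∩ B → 2018-01-24 through 2018-01-24.
2018-01-28 through 2018-02-04 ∩ B → 2018-01-28 through 2018-02-02.

2018-01-24 through 2018-01-24, 2018-01-28 through 2018-02-02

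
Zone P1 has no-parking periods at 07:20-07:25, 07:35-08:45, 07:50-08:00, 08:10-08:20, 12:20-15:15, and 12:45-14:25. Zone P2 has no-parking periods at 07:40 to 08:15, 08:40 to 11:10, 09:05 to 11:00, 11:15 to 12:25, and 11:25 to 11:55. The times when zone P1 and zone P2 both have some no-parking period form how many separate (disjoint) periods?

3

A, merged: 07:20-07:25, 07:35-08:45, 12:20-15:15.
B, merged: 07:40-08:15, 08:40-11:10, 11:15-12:25.
A ∩ B = 07:40-08:15, 08:40-08:45, 12:20-12:25.
That is 3 disjoint pieces.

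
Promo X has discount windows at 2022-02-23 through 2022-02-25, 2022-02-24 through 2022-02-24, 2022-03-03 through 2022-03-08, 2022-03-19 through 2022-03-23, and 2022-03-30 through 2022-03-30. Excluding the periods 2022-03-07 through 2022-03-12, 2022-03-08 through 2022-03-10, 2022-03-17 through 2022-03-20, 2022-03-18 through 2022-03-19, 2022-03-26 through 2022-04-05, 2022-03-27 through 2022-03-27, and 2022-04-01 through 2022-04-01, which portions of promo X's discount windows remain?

2022-02-23 through 2022-02-25, 2022-03-03 through 2022-03-06, 2022-03-21 through 2022-03-23

Merge the first list: 2022-02-23 through 2022-02-25, 2022-03-03 through 2022-03-08, 2022-03-19 through 2022-03-23, 2022-03-30 through 2022-03-30.
Merge the second list: 2022-03-07 through 2022-03-12, 2022-03-17 through 2022-03-20, 2022-03-26 through 2022-04-05.
2022-02-23 through 2022-02-25 is untouched.
2022-03-03 through 2022-03-08 with B removed leaves 2022-03-03 through 2022-03-06.
2022-03-19 through 2022-03-23 with B removed leaves 2022-03-21 through 2022-03-23.
2022-03-30 through 2022-03-30 lies entirely inside B → drops out.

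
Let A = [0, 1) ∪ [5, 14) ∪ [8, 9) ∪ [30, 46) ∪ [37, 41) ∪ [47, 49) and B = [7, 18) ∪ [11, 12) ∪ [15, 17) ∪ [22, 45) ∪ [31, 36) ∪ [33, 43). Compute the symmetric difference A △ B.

[0, 1) ∪ [5, 7) ∪ [14, 18) ∪ [22, 30) ∪ [45, 46) ∪ [47, 49)

A, merged: [0, 1), [5, 14), [30, 46), [47, 49).
B, merged: [7, 18), [22, 45).
A \ B = [0, 1), [5, 7), [45, 46), [47, 49).
B \ A = [14, 18), [22, 30).
Union of the two gives the symmetric difference.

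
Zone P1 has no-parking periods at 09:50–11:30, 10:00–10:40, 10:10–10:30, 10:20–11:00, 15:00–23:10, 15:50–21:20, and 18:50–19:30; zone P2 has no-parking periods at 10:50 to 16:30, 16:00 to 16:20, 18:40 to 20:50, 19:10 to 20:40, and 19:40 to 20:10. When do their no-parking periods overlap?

10:50-11:30, 15:00-16:30, 18:40-20:50

A, merged: 09:50-11:30, 15:00-23:10.
B, merged: 10:50-16:30, 18:40-20:50.
09:50-11:30 meets the second set on 10:50-11:30.
15:00-23:10 meets the second set on 15:00-16:30, 18:40-20:50.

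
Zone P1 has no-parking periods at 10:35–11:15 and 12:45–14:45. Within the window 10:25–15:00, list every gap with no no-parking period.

10:25–10:35, 11:15–12:45, 14:45–15:00

Covered (merged): 10:35–11:15, 12:45–14:45.
Gaps within 10:25–15:00: 10:25–10:35, 11:15–12:45, 14:45–15:00.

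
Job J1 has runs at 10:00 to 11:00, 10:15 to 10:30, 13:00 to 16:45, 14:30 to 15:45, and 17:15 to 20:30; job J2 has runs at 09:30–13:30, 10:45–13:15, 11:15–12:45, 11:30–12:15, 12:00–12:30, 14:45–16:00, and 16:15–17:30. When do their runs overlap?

A, merged: 10:00-11:00, 13:00-16:45, 17:15-20:30.
B, merged: 09:30-13:30, 14:45-16:00, 16:15-17:30.
10:00-11:00 meets the second set on 10:00-11:00.
13:00-16:45 meets the second set on 13:00-13:30, 14:45-16:00, 16:15-16:45.
17:15-20:30 meets the second set on 17:15-17:30.

10:00-11:00, 13:00-13:30, 14:45-16:00, 16:15-16:45, 17:15-17:30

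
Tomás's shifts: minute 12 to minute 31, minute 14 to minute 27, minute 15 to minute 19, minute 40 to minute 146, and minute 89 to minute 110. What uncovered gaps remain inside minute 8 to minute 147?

minute 8 to minute 12, minute 31 to minute 40, minute 146 to minute 147

Covered (merged): minute 12 to minute 31, minute 40 to minute 146.
Gaps within minute 8 to minute 147: minute 8 to minute 12, minute 31 to minute 40, minute 146 to minute 147.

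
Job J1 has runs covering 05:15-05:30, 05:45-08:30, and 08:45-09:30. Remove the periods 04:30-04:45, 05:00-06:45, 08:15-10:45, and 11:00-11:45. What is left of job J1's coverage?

05:15–05:30 lies entirely inside B → drops out.
05:45–08:30 with B removed leaves 06:45–08:15.
08:45–09:30 lies entirely inside B → drops out.

06:45–08:15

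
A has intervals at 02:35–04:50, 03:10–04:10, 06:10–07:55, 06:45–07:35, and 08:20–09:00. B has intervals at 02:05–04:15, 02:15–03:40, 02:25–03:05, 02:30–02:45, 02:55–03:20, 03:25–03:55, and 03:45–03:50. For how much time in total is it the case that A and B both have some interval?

First set merges to 02:35–04:50, 06:10–07:55, 08:20–09:00.
Second set merges to 02:05–04:15.
A ∩ B = 02:35–04:15.
Total: 1 h 40 min.

1 h 40 min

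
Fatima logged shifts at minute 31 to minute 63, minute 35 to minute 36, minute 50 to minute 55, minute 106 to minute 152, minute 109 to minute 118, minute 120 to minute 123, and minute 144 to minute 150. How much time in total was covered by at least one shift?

78 minutes

Merged: minute 31 to minute 63, minute 106 to minute 152.
Lengths: 32 minutes + 46 minutes = 78 minutes.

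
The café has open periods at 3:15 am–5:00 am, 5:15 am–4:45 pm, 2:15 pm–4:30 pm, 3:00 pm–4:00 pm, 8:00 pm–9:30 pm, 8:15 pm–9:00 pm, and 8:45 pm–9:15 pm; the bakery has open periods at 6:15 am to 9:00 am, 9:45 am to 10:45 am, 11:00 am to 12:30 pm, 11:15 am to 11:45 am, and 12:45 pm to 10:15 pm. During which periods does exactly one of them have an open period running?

Merge the first list: 3:15 am-5:00 am, 5:15 am-4:45 pm, 8:00 pm-9:30 pm.
Merge the second list: 6:15 am-9:00 am, 9:45 am-10:45 am, 11:00 am-12:30 pm, 12:45 pm-10:15 pm.
A but not B: 3:15 am-5:00 am, 5:15 am-6:15 am, 9:00 am-9:45 am, 10:45 am-11:00 am, 12:30 pm-12:45 pm.
B but not A: 4:45 pm-8:00 pm, 9:30 pm-10:15 pm.
Combining gives A △ B.

3:15 am-5:00 am, 5:15 am-6:15 am, 9:00 am-9:45 am, 10:45 am-11:00 am, 12:30 pm-12:45 pm, 4:45 pm-8:00 pm, 9:30 pm-10:15 pm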